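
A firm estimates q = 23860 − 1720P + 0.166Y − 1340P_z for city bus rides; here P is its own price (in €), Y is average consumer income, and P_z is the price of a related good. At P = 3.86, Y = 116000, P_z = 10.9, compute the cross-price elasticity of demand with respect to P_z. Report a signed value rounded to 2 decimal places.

At the given values, q = 23860 − 1720(3.86) + 0.166(116000) − 1340(10.9) = 21870.8.
∂q/∂P_z = -1340.
E = (-1340) × (10.9/21870.8) = -0.6678…

-0.67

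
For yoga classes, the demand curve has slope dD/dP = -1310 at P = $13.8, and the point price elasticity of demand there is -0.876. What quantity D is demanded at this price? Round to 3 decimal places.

Ed = (dD/dP)·(P/D) ⇒ D = (dD/dP)·P/Ed = (-1310)·13.8/(-0.876) = 20636.98630…

20636.986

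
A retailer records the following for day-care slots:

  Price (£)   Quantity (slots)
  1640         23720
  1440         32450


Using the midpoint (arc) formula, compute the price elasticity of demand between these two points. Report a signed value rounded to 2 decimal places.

%ΔQ = (32450 − 23720) / [(23720 + 32450)/2] = 8730/28085 = 0.310842…
%ΔP = (1440 − 1640) / [(1640 + 1440)/2] = -200/1540 = -0.129870…
Arc Ed = %ΔQ / %ΔP = (8730/28085) / (-200/1540) = -2.3934…

-2.39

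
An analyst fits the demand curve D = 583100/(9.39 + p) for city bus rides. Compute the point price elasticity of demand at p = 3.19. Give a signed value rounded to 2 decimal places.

dD/dp = −583100/(9.39 + p)² = -3684.53. At p = 3.19, D = 46351.4.
Ed = (dD/dp)·(p/D) = (-3684.53) × (3.19/46351.4) = -0.2535…

-0.25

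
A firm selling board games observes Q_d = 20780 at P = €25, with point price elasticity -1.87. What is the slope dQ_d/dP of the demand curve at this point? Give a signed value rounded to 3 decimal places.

-1554.344

Ed = (dQ_d/dP)·(P/Q_d) ⇒ dQ_d/dP = Ed·Q_d/P = (-1.87)·20780/25 = -1554.344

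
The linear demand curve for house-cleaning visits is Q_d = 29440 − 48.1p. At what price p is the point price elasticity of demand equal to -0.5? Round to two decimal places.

Ed = −48.1p/(29440 − 48.1p). Set this equal to -0.5:
48.1p = 0.5·(29440 − 48.1p) ⇒ 48.1p(1 + 0.5) = 0.5·29440
p = 0.5·29440 / (48.1·1.5) = 204.0194…

204.02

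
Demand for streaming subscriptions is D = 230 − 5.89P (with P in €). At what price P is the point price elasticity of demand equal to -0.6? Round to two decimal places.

Ed = −5.89P/(230 − 5.89P). Set this equal to -0.6:
5.89P = 0.6·(230 − 5.89P) ⇒ 5.89P(1 + 0.6) = 0.6·230
P = 0.6·230 / (5.89·1.6) = 14.6434…

14.64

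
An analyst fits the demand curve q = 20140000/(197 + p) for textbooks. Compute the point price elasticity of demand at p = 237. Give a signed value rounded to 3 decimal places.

dq/dp = −20140000/(197 + p)² = -106.925. At p = 237, q = 46405.5.
Ed = (dq/dp)·(p/q) = (-106.925) × (237/46405.5) = -0.54608…

-0.546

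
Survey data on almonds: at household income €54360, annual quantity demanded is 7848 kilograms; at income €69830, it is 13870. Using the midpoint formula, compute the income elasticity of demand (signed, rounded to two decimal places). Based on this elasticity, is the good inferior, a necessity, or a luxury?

%ΔQ = (13870 − 7848)/[( 7848 + 13870)/2] = 6022/10859 = 0.554563…
%ΔIncome = (69830 − 54360)/[( 54360 + 69830)/2] = 15470/62095 = 0.249134…
E_income = (6022/10859) / (15470/62095) = 2.2259…
E_income > 1 ⇒ normal good, luxury.

2.23; luxury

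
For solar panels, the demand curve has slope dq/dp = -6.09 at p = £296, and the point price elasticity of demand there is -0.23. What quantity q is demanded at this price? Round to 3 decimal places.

Ed = (dq/dp)·(p/q) ⇒ q = (dq/dp)·p/Ed = (-6.09)·296/(-0.23) = 7837.56521…

7837.565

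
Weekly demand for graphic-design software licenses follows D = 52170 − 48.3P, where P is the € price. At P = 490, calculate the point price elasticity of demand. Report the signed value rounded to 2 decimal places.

dD/dP = −48.3. At P = 490, D = 52170 − 48.3(490) = 28503.
Ed = (dD/dP)·(P/D) = −48.3 × (490/28503) = -0.8303…

-0.83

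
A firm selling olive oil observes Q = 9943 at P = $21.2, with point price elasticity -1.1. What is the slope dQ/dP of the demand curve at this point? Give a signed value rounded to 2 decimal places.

Ed = (dQ/dP)·(P/Q) ⇒ dQ/dP = Ed·Q/P = (-1.1)·9943/21.2 = -515.9103…

-515.91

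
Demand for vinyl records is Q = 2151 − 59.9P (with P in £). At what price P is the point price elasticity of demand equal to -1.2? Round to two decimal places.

Ed = −59.9P/(2151 − 59.9P). Set this equal to -1.2:
59.9P = 1.2·(2151 − 59.9P) ⇒ 59.9P(1 + 1.2) = 1.2·2151
P = 1.2·2151 / (59.9·2.2) = 19.5871…

19.59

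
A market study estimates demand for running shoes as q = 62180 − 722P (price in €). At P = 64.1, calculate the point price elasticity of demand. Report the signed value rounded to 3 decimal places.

dq/dP = −722. At P = 64.1, q = 62180 − 722(64.1) = 15899.8.
Ed = (dq/dP)·(P/q) = −722 × (64.1/15899.8) = -2.91074…

-2.911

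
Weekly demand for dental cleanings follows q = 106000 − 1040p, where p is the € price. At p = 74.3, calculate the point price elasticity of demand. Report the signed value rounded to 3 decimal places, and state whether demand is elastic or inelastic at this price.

dq/dp = −1040. At p = 74.3, q = 106000 − 1040(74.3) = 28728.
Ed = (dq/dp)·(p/q) = −1040 × (74.3/28728) = -2.68978…
|Ed| = 2.690 > 1, so demand is elastic.

-2.690; elastic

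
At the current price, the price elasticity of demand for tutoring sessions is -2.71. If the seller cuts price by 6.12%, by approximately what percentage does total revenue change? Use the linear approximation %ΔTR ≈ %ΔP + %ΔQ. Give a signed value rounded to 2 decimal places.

%ΔQ ≈ Ed × %ΔP = (-2.71) × (-6.12%) = +16.5852%
%ΔTR ≈ %ΔP + %ΔQ = (-6.12%) + (+16.5852%) = +10.4652%

+10.47%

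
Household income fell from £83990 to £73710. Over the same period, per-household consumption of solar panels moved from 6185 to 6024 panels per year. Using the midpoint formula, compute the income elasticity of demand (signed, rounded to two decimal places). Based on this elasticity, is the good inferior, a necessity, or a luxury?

0.20; necessity

%ΔQ = (6024 − 6185)/[( 6185 + 6024)/2] = -161/6104.5 = -0.026373…
%ΔIncome = (73710 − 83990)/[( 83990 + 73710)/2] = -10280/78850 = -0.130374…
E_income = (-161/6104.5) / (-10280/78850) = 0.2022…
0 < E_income < 1 ⇒ normal good, necessity.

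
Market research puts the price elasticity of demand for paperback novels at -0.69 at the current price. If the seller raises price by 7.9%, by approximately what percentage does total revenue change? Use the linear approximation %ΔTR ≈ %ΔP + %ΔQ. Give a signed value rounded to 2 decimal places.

%ΔQ ≈ Ed × %ΔP = (-0.69) × (+7.9%) = -5.4510%
%ΔTR ≈ %ΔP + %ΔQ = (+7.9%) + (-5.4510%) = +2.4490%

+2.45%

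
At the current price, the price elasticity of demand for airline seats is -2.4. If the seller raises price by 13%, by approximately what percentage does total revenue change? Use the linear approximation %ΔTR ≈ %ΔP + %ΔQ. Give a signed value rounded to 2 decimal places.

-18.20%

%ΔQ ≈ Ed × %ΔP = (-2.4) × (+13%) = -31.2000%
%ΔTR ≈ %ΔP + %ΔQ = (+13%) + (-31.2000%) = -18.2000%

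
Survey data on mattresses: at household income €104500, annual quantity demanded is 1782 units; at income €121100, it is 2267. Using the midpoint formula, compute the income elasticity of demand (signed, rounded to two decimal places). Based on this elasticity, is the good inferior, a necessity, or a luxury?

%ΔQ = (2267 − 1782)/[( 1782 + 2267)/2] = 485/2024.5 = 0.239565…
%ΔIncome = (121100 − 104500)/[( 104500 + 121100)/2] = 16600/112800 = 0.147163…
E_income = (485/2024.5) / (16600/112800) = 1.6278…
E_income > 1 ⇒ normal good, luxury.

1.63; luxury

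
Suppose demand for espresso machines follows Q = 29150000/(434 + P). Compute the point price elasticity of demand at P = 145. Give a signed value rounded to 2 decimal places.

dQ/dP = −29150000/(434 + P)² = -86.9524. At P = 145, Q = 50345.4.
Ed = (dQ/dP)·(P/Q) = (-86.9524) × (145/50345.4) = -0.2504…

-0.25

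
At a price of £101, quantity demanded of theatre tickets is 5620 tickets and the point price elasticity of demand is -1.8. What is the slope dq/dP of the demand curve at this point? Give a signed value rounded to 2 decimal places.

Ed = (dq/dP)·(P/q) ⇒ dq/dP = Ed·q/P = (-1.8)·5620/101 = -100.1584…

-100.16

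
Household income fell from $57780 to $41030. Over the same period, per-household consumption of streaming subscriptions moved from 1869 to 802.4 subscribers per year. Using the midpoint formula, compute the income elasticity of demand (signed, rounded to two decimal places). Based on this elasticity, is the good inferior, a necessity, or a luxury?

%ΔQ = (802.4 − 1869)/[( 1869 + 802.4)/2] = -1066.6/1335.7 = -0.798532…
%ΔIncome = (41030 − 57780)/[( 57780 + 41030)/2] = -16750/49405 = -0.339034…
E_income = (-1066.6/1335.7) / (-16750/49405) = 2.3553…
E_income > 1 ⇒ normal good, luxury.

2.36; luxury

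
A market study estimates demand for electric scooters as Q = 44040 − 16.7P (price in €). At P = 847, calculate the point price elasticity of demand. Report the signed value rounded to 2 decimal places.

dQ/dP = −16.7. At P = 847, Q = 44040 − 16.7(847) = 29895.1.
Ed = (dQ/dP)·(P/Q) = −16.7 × (847/29895.1) = -0.4731…

-0.47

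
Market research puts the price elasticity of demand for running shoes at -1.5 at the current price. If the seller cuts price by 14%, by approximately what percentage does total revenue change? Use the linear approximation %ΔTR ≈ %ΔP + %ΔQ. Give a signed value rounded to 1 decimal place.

%ΔQ ≈ Ed × %ΔP = (-1.5) × (-14%) = +21.0000%
%ΔTR ≈ %ΔP + %ΔQ = (-14%) + (+21.0000%) = +7.0000%

+7.0%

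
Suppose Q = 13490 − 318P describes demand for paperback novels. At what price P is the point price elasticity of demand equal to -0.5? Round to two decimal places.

Ed = −318P/(13490 − 318P). Set this equal to -0.5:
318P = 0.5·(13490 − 318P) ⇒ 318P(1 + 0.5) = 0.5·13490
P = 0.5·13490 / (318·1.5) = 14.1404…

14.14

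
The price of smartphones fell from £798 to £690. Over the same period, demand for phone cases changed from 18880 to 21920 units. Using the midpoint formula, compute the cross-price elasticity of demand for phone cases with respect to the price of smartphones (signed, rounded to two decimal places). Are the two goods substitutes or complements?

%ΔQ_{phone cases} = (21920 − 18880)/avg = 3040/20400 = 0.149019…
%ΔP_{smartphones} = (690 − 798)/avg = -108/744 = -0.145161…
E_cross = (3040/20400) / (-108/744) = -1.0265…
E_cross < 0 ⇒ the goods are complements.

-1.03; complements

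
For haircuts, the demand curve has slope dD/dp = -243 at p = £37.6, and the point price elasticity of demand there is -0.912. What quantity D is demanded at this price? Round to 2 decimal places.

10018.42

Ed = (dD/dp)·(p/D) ⇒ D = (dD/dp)·p/Ed = (-243)·37.6/(-0.912) = 10018.4210…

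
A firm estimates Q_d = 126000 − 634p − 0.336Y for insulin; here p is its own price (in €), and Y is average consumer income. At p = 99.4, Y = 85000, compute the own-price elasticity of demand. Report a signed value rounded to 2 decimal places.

At the given values, Q_d = 126000 − 634(99.4) − 0.336(85000) = 34420.4.
∂Q_d/∂p = −634.
E = (-634) × (99.4/34420.4) = -1.8308…

-1.83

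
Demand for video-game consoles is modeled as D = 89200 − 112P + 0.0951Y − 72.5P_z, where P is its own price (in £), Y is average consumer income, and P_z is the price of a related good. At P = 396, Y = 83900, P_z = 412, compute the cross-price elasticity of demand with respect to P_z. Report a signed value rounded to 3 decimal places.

-1.301

At the given values, D = 89200 − 112(396) + 0.0951(83900) − 72.5(412) = 22956.89.
∂D/∂P_z = -72.5.
E = (-72.5) × (412/22956.89) = -1.30113…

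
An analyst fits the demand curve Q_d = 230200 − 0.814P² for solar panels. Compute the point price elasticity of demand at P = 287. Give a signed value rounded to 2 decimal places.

dQ_d/dP = −2·0.814·P = -467.236. At P = 287, Q_d = 163151.634.
Ed = (dQ_d/dP)·(P/Q_d) = (-467.236) × (287/163151.634) = -0.8219…

-0.82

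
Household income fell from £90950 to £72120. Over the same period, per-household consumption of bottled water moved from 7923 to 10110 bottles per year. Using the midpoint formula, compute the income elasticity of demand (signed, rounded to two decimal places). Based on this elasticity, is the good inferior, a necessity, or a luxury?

-1.05; inferior

%ΔQ = (10110 − 7923)/[( 7923 + 10110)/2] = 2187/9016.5 = 0.242555…
%ΔIncome = (72120 − 90950)/[( 90950 + 72120)/2] = -18830/81535 = -0.230943…
E_income = (2187/9016.5) / (-18830/81535) = -1.0502…
E_income < 0 ⇒ inferior good.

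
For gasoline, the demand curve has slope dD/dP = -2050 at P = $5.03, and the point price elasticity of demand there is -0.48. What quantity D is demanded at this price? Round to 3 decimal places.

21482.292

Ed = (dD/dP)·(P/D) ⇒ D = (dD/dP)·P/Ed = (-2050)·5.03/(-0.48) = 21482.29166…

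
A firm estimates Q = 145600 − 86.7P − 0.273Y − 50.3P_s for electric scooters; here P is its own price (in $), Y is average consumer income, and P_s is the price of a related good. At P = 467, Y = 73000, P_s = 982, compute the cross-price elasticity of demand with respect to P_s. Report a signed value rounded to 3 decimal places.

At the given values, Q = 145600 − 86.7(467) − 0.273(73000) − 50.3(982) = 35787.5.
∂Q/∂P_s = -50.3.
E = (-50.3) × (982/35787.5) = -1.38021…

-1.380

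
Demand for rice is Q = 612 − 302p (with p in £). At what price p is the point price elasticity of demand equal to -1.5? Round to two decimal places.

Ed = −302p/(612 − 302p). Set this equal to -1.5:
302p = 1.5·(612 − 302p) ⇒ 302p(1 + 1.5) = 1.5·612
p = 1.5·612 / (302·2.5) = 1.2158…

1.22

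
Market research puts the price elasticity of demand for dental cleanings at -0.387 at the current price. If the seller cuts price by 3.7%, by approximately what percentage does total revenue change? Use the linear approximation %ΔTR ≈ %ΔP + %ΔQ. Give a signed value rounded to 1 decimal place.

%ΔQ ≈ Ed × %ΔP = (-0.387) × (-3.7%) = +1.4319%
%ΔTR ≈ %ΔP + %ΔQ = (-3.7%) + (+1.4319%) = -2.2681%

-2.3%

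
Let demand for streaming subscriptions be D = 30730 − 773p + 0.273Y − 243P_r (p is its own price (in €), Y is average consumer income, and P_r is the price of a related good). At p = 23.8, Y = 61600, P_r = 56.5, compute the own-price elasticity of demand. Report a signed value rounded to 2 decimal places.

-1.19

At the given values, D = 30730 − 773(23.8) + 0.273(61600) − 243(56.5) = 15419.9.
∂D/∂p = −773.
E = (-773) × (23.8/15419.9) = -1.1930…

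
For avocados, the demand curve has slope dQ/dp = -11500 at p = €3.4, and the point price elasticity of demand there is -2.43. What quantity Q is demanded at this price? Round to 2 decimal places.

Ed = (dQ/dp)·(p/Q) ⇒ Q = (dQ/dp)·p/Ed = (-11500)·3.4/(-2.43) = 16090.5349…

16090.53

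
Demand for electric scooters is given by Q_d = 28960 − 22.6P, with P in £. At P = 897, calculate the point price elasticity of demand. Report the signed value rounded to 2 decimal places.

-2.33

dQ_d/dP = −22.6. At P = 897, Q_d = 28960 − 22.6(897) = 8687.8.
Ed = (dQ_d/dP)·(P/Q_d) = −22.6 × (897/8687.8) = -2.3334…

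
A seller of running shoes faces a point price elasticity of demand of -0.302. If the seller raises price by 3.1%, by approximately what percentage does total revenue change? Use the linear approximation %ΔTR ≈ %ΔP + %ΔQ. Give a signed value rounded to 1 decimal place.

%ΔQ ≈ Ed × %ΔP = (-0.302) × (+3.1%) = -0.9362%
%ΔTR ≈ %ΔP + %ΔQ = (+3.1%) + (-0.9362%) = +2.1638%

+2.2%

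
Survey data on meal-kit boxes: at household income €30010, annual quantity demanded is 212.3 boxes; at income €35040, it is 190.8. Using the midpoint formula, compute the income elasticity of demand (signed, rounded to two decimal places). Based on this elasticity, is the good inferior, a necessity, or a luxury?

%ΔQ = (190.8 − 212.3)/[( 212.3 + 190.8)/2] = -21.5/201.55 = -0.106673…
%ΔIncome = (35040 − 30010)/[( 30010 + 35040)/2] = 5030/32525 = 0.154650…
E_income = (-21.5/201.55) / (5030/32525) = -0.6897…
E_income < 0 ⇒ inferior good.

-0.69; inferior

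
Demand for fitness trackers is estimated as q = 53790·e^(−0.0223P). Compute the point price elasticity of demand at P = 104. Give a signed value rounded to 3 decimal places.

dq/dP = −0.0223·q = -117.975. At P = 104, q = 5290.37.
Ed = (dq/dP)·(P/q) = (-117.975) × (104/5290.37) = -2.3192

-2.319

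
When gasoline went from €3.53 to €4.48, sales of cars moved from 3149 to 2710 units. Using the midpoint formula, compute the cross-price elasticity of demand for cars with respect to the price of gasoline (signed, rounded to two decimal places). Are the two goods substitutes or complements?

%ΔQ_{cars} = (2710 − 3149)/avg = -439/2929.5 = -0.149854…
%ΔP_{gasoline} = (4.48 − 3.53)/avg = 0.95/4.005 = 0.237203…
E_cross = (-439/2929.5) / (0.95/4.005) = -0.6317…
E_cross < 0 ⇒ the goods are complements.

-0.63; complements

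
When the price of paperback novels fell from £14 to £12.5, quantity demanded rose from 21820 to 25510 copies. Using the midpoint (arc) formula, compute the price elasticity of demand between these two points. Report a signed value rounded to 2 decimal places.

%ΔQ = (25510 − 21820) / [(21820 + 25510)/2] = 3690/23665 = 0.155926…
%ΔP = (12.5 − 14) / [(14 + 12.5)/2] = -1.5/13.25 = -0.113207…
Arc Ed = %ΔQ / %ΔP = (3690/23665) / (-1.5/13.25) = -1.3773…

-1.38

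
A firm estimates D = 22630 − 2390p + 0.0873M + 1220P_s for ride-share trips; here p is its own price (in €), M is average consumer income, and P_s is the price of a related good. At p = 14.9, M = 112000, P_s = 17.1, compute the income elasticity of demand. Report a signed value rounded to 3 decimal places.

0.554

At the given values, D = 22630 − 2390(14.9) + 0.0873(112000) + 1220(17.1) = 17658.6.
∂D/∂M = 0.0873.
E = (0.0873) × (112000/17658.6) = 0.55370…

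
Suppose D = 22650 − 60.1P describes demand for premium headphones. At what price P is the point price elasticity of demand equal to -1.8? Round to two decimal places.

242.27

Ed = −60.1P/(22650 − 60.1P). Set this equal to -1.8:
60.1P = 1.8·(22650 − 60.1P) ⇒ 60.1P(1 + 1.8) = 1.8·22650
P = 1.8·22650 / (60.1·2.8) = 242.2747…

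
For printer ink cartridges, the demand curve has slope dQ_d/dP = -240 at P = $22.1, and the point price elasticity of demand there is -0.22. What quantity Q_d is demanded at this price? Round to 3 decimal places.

Ed = (dQ_d/dP)·(P/Q_d) ⇒ Q_d = (dQ_d/dP)·P/Ed = (-240)·22.1/(-0.22) = 24109.09090…

24109.091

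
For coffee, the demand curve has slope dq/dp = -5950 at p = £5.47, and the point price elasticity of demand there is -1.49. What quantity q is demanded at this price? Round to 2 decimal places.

21843.29

Ed = (dq/dp)·(p/q) ⇒ q = (dq/dp)·p/Ed = (-5950)·5.47/(-1.49) = 21843.2885…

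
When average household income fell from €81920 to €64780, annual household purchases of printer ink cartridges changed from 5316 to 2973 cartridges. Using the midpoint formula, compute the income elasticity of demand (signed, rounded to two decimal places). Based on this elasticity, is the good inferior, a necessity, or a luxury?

%ΔQ = (2973 − 5316)/[( 5316 + 2973)/2] = -2343/4144.5 = -0.565327…
%ΔIncome = (64780 − 81920)/[( 81920 + 64780)/2] = -17140/73350 = -0.233674…
E_income = (-2343/4144.5) / (-17140/73350) = 2.4192…
E_income > 1 ⇒ normal good, luxury.

2.42; luxury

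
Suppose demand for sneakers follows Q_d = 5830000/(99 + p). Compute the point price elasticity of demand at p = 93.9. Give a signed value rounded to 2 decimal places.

-0.49

dQ_d/dp = −5830000/(99 + p)² = -156.677. At p = 93.9, Q_d = 30222.9.
Ed = (dQ_d/dp)·(p/Q_d) = (-156.677) × (93.9/30222.9) = -0.4867…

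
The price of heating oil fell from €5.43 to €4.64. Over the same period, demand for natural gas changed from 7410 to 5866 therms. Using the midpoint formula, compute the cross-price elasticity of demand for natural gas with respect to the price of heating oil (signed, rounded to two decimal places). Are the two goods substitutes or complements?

%ΔQ_{natural gas} = (5866 − 7410)/avg = -1544/6638 = -0.232600…
%ΔP_{heating oil} = (4.64 − 5.43)/avg = -0.79/5.035 = -0.156901…
E_cross = (-1544/6638) / (-0.79/5.035) = 1.4824…
E_cross > 0 ⇒ the goods are substitutes.

1.48; substitutes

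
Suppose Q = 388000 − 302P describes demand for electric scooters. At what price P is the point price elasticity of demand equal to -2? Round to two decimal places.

856.51

Ed = −302P/(388000 − 302P). Set this equal to -2:
302P = 2·(388000 − 302P) ⇒ 302P(1 + 2) = 2·388000
P = 2·388000 / (302·3) = 856.5121…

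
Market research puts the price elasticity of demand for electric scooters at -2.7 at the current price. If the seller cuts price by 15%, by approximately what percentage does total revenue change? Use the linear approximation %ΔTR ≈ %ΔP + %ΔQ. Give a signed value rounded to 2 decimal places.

+25.50%

%ΔQ ≈ Ed × %ΔP = (-2.7) × (-15%) = +40.5000%
%ΔTR ≈ %ΔP + %ΔQ = (-15%) + (+40.5000%) = +25.5000%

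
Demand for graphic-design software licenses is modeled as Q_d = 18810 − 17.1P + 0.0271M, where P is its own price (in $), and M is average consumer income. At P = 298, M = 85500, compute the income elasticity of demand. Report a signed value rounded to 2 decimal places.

0.14

At the given values, Q_d = 18810 − 17.1(298) + 0.0271(85500) = 16031.25.
∂Q_d/∂M = 0.0271.
E = (0.0271) × (85500/16031.25) = 0.1445…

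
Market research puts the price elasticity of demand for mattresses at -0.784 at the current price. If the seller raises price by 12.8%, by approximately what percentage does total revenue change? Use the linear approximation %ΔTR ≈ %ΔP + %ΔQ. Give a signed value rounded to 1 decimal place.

+2.8%

%ΔQ ≈ Ed × %ΔP = (-0.784) × (+12.8%) = -10.0352%
%ΔTR ≈ %ΔP + %ΔQ = (+12.8%) + (-10.0352%) = +2.7648%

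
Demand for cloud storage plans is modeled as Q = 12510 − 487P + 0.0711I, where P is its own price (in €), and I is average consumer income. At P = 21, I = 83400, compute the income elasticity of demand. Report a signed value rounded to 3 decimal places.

At the given values, Q = 12510 − 487(21) + 0.0711(83400) = 8212.74.
∂Q/∂I = 0.0711.
E = (0.0711) × (83400/8212.74) = 0.72201…

0.722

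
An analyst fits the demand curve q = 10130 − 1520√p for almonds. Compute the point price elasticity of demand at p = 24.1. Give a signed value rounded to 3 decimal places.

-1.398

dq/dp = −1520/(2√p) = -154.812. At p = 24.1, q = 2668.05.
Ed = (dq/dp)·(p/q) = (-154.812) × (24.1/2668.05) = -1.39838…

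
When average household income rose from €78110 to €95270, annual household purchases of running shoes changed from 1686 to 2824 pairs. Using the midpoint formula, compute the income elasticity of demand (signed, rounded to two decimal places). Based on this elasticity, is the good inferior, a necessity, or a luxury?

2.55; luxury

%ΔQ = (2824 − 1686)/[( 1686 + 2824)/2] = 1138/2255 = 0.504656…
%ΔIncome = (95270 − 78110)/[( 78110 + 95270)/2] = 17160/86690 = 0.197946…
E_income = (1138/2255) / (17160/86690) = 2.5494…
E_income > 1 ⇒ normal good, luxury.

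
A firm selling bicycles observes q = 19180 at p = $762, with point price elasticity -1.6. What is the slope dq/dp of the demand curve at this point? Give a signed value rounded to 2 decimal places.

Ed = (dq/dp)·(p/q) ⇒ dq/dp = Ed·q/p = (-1.6)·19180/762 = -40.2729…

-40.27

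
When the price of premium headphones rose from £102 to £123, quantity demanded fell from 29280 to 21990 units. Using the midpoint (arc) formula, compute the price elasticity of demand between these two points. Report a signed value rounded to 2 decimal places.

%ΔQ = (21990 − 29280) / [(29280 + 21990)/2] = -7290/25635 = -0.284376…
%ΔP = (123 − 102) / [(102 + 123)/2] = 21/112.5 = 0.186666…
Arc Ed = %ΔQ / %ΔP = (-7290/25635) / (21/112.5) = -1.5234…

-1.52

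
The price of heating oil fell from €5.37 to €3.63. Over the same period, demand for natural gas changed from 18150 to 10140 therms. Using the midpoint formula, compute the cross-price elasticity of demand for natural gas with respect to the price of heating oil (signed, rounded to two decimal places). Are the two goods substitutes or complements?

%ΔQ_{natural gas} = (10140 − 18150)/avg = -8010/14145 = -0.566277…
%ΔP_{heating oil} = (3.63 − 5.37)/avg = -1.74/4.5 = -0.386666…
E_cross = (-8010/14145) / (-1.74/4.5) = 1.4645…
E_cross > 0 ⇒ the goods are substitutes.

1.46; substitutes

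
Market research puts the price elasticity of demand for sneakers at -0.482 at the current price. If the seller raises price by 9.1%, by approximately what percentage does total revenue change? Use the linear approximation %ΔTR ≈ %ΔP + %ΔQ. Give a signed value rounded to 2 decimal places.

%ΔQ ≈ Ed × %ΔP = (-0.482) × (+9.1%) = -4.3862%
%ΔTR ≈ %ΔP + %ΔQ = (+9.1%) + (-4.3862%) = +4.7138%

+4.71%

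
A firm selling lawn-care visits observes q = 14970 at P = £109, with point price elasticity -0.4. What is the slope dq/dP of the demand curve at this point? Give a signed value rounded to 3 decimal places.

-54.936

Ed = (dq/dP)·(P/q) ⇒ dq/dP = Ed·q/P = (-0.4)·14970/109 = -54.93577…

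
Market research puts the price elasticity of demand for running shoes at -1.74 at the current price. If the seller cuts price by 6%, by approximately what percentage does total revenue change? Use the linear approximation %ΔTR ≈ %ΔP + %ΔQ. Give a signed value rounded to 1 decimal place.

+4.4%

%ΔQ ≈ Ed × %ΔP = (-1.74) × (-6%) = +10.4400%
%ΔTR ≈ %ΔP + %ΔQ = (-6%) + (+10.4400%) = +4.4400%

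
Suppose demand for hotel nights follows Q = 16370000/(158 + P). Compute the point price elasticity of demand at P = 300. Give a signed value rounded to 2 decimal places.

-0.66

dQ/dP = −16370000/(158 + P)² = -78.0401. At P = 300, Q = 35742.4.
Ed = (dQ/dP)·(P/Q) = (-78.0401) × (300/35742.4) = -0.6550…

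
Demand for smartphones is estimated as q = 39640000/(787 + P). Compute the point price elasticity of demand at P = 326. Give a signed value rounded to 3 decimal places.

dq/dP = −39640000/(787 + P)² = -31.9995. At P = 326, q = 35615.5.
Ed = (dq/dP)·(P/q) = (-31.9995) × (326/35615.5) = -0.29290…

-0.293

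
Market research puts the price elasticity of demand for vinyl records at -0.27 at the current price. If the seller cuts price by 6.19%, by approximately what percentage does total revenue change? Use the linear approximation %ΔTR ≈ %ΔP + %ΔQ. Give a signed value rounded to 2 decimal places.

-4.52%

%ΔQ ≈ Ed × %ΔP = (-0.27) × (-6.19%) = +1.6713%
%ΔTR ≈ %ΔP + %ΔQ = (-6.19%) + (+1.6713%) = -4.5187%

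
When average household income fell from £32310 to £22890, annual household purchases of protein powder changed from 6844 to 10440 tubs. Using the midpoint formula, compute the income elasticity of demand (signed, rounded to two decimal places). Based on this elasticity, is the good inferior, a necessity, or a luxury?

-1.22; inferior

%ΔQ = (10440 − 6844)/[( 6844 + 10440)/2] = 3596/8642 = 0.416107…
%ΔIncome = (22890 − 32310)/[( 32310 + 22890)/2] = -9420/27600 = -0.341304…
E_income = (3596/8642) / (-9420/27600) = -1.2191…
E_income < 0 ⇒ inferior good.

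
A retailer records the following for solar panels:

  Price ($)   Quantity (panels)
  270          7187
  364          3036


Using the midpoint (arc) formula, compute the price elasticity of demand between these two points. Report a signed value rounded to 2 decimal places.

%ΔQ = (3036 − 7187) / [(7187 + 3036)/2] = -4151/5111.5 = -0.812090…
%ΔP = (364 − 270) / [(270 + 364)/2] = 94/317 = 0.296529…
Arc Ed = %ΔQ / %ΔP = (-4151/5111.5) / (94/317) = -2.7386…

-2.74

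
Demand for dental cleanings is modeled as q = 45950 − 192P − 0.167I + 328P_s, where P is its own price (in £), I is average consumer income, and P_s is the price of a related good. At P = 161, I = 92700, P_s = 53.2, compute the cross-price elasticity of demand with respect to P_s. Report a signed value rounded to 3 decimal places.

1.026

At the given values, q = 45950 − 192(161) − 0.167(92700) + 328(53.2) = 17006.7.
∂q/∂P_s = 328.
E = (328) × (53.2/17006.7) = 1.02604…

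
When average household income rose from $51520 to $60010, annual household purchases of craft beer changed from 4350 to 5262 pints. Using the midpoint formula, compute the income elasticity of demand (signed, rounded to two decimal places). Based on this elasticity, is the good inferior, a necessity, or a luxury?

%ΔQ = (5262 − 4350)/[( 4350 + 5262)/2] = 912/4806 = 0.189762…
%ΔIncome = (60010 − 51520)/[( 51520 + 60010)/2] = 8490/55765 = 0.152246…
E_income = (912/4806) / (8490/55765) = 1.2464…
E_income > 1 ⇒ normal good, luxury.

1.25; luxury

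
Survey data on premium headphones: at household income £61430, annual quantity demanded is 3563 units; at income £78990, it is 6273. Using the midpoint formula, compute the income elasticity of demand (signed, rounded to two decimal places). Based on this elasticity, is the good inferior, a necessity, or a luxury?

2.20; luxury

%ΔQ = (6273 − 3563)/[( 3563 + 6273)/2] = 2710/4918 = 0.551037…
%ΔIncome = (78990 − 61430)/[( 61430 + 78990)/2] = 17560/70210 = 0.250106…
E_income = (2710/4918) / (17560/70210) = 2.2032…
E_income > 1 ⇒ normal good, luxury.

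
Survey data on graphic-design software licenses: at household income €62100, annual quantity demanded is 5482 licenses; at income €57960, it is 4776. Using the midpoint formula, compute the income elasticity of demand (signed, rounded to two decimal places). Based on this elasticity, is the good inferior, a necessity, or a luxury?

2.00; luxury

%ΔQ = (4776 − 5482)/[( 5482 + 4776)/2] = -706/5129 = -0.137648…
%ΔIncome = (57960 − 62100)/[( 62100 + 57960)/2] = -4140/60030 = -0.068965…
E_income = (-706/5129) / (-4140/60030) = 1.9959…
E_income > 1 ⇒ normal good, luxury.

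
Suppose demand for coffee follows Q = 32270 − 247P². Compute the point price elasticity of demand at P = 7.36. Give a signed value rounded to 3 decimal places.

-1.417

dQ/dP = −2·247·P = -3635.84. At P = 7.36, Q = 18890.1088.
Ed = (dQ/dP)·(P/Q) = (-3635.84) × (7.36/18890.1088) = -1.41660…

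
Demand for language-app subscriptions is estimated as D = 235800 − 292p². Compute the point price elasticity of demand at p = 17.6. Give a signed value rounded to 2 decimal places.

dD/dp = −2·292·p = -10278.4. At p = 17.6, D = 145350.08.
Ed = (dD/dp)·(p/D) = (-10278.4) × (17.6/145350.08) = -1.2445…

-1.24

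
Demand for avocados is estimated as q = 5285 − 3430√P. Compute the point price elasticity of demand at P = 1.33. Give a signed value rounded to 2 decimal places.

dq/dP = −3430/(2√P) = -1487.09. At P = 1.33, q = 1329.33.
Ed = (dq/dP)·(P/q) = (-1487.09) × (1.33/1329.33) = -1.4878…

-1.49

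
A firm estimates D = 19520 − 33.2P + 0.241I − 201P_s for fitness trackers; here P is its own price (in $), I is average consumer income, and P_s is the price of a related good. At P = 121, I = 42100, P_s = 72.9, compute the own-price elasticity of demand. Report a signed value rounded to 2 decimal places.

At the given values, D = 19520 − 33.2(121) + 0.241(42100) − 201(72.9) = 10996.
∂D/∂P = −33.2.
E = (-33.2) × (121/10996) = -0.3653…

-0.37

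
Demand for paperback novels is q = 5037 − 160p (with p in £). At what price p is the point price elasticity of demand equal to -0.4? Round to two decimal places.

Ed = −160p/(5037 − 160p). Set this equal to -0.4:
160p = 0.4·(5037 − 160p) ⇒ 160p(1 + 0.4) = 0.4·5037
p = 0.4·5037 / (160·1.4) = 8.9946…

8.99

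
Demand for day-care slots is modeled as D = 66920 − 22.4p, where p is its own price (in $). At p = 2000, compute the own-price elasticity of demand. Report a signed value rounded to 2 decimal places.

-2.03

At the given values, D = 66920 − 22.4(2000) = 22120.
∂D/∂p = −22.4.
E = (-22.4) × (2000/22120) = -2.0253…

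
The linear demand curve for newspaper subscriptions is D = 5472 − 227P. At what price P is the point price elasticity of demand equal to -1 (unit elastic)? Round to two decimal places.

12.05

Ed = −227P/(5472 − 227P). Set this equal to -1:
227P = 1·(5472 − 227P) ⇒ 227P(1 + 1) = 1·5472
P = 1·5472 / (227·2) = 12.0528…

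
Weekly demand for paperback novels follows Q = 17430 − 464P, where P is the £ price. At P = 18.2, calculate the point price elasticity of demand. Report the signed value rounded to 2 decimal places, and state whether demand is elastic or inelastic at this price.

-0.94; inelastic

dQ/dP = −464. At P = 18.2, Q = 17430 − 464(18.2) = 8985.2.
Ed = (dQ/dP)·(P/Q) = −464 × (18.2/8985.2) = -0.9398…
|Ed| = 0.94 < 1, so demand is inelastic.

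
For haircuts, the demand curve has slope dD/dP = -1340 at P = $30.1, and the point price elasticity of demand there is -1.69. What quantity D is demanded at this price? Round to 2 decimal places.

23866.27

Ed = (dD/dP)·(P/D) ⇒ D = (dD/dP)·P/Ed = (-1340)·30.1/(-1.69) = 23866.2721…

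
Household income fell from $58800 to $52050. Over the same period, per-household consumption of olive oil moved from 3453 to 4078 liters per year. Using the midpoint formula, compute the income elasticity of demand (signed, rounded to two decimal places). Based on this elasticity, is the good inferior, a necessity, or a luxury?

%ΔQ = (4078 − 3453)/[( 3453 + 4078)/2] = 625/3765.5 = 0.165980…
%ΔIncome = (52050 − 58800)/[( 58800 + 52050)/2] = -6750/55425 = -0.121786…
E_income = (625/3765.5) / (-6750/55425) = -1.3628…
E_income < 0 ⇒ inferior good.

-1.36; inferior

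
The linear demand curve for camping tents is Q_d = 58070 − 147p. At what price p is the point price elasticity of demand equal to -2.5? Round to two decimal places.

282.17

Ed = −147p/(58070 − 147p). Set this equal to -2.5:
147p = 2.5·(58070 − 147p) ⇒ 147p(1 + 2.5) = 2.5·58070
p = 2.5·58070 / (147·3.5) = 282.1671…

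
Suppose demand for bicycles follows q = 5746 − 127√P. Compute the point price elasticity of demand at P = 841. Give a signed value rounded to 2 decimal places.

-0.89

dq/dP = −127/(2√P) = -2.18966. At P = 841, q = 2063.
Ed = (dq/dP)·(P/q) = (-2.18966) × (841/2063) = -0.8926…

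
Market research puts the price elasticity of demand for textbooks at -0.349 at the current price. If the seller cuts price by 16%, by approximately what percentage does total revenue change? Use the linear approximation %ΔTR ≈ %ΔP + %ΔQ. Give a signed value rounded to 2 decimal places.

%ΔQ ≈ Ed × %ΔP = (-0.349) × (-16%) = +5.5840%
%ΔTR ≈ %ΔP + %ΔQ = (-16%) + (+5.5840%) = -10.4160%

-10.42%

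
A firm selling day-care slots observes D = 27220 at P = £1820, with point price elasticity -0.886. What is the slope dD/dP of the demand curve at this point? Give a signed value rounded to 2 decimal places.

Ed = (dD/dP)·(P/D) ⇒ dD/dP = Ed·D/P = (-0.886)·27220/1820 = -13.2510…

-13.25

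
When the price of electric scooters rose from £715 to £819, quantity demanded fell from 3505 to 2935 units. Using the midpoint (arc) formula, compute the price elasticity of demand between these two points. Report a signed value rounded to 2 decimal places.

-1.31

%ΔQ = (2935 − 3505) / [(3505 + 2935)/2] = -570/3220 = -0.177018…
%ΔP = (819 − 715) / [(715 + 819)/2] = 104/767 = 0.135593…
Arc Ed = %ΔQ / %ΔP = (-570/3220) / (104/767) = -1.3055…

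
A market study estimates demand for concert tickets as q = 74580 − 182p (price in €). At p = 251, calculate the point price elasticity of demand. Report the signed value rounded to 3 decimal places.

-1.581

dq/dp = −182. At p = 251, q = 74580 − 182(251) = 28898.
Ed = (dq/dp)·(p/q) = −182 × (251/28898) = -1.58080…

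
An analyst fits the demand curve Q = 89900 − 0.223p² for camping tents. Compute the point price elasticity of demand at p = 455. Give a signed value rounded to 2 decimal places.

-2.11

dQ/dp = −2·0.223·p = -202.93. At p = 455, Q = 43733.425.
Ed = (dQ/dp)·(p/Q) = (-202.93) × (455/43733.425) = -2.1112…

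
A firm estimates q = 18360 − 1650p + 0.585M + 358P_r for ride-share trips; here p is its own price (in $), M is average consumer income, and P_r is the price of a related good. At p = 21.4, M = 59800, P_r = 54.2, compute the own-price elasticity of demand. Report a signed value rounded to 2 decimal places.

-0.94

At the given values, q = 18360 − 1650(21.4) + 0.585(59800) + 358(54.2) = 37436.6.
∂q/∂p = −1650.
E = (-1650) × (21.4/37436.6) = -0.9431…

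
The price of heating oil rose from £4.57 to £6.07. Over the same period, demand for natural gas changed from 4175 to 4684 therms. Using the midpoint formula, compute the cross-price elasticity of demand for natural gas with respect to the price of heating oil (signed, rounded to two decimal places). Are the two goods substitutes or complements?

%ΔQ_{natural gas} = (4684 − 4175)/avg = 509/4429.5 = 0.114911…
%ΔP_{heating oil} = (6.07 − 4.57)/avg = 1.5/5.32 = 0.281954…
E_cross = (509/4429.5) / (1.5/5.32) = 0.4075…
E_cross > 0 ⇒ the goods are substitutes.

0.41; substitutes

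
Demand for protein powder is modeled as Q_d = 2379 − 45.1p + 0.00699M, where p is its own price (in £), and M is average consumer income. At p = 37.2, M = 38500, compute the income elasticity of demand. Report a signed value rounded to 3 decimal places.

At the given values, Q_d = 2379 − 45.1(37.2) + 0.00699(38500) = 970.395.
∂Q_d/∂M = 0.00699.
E = (0.00699) × (38500/970.395) = 0.27732…

0.277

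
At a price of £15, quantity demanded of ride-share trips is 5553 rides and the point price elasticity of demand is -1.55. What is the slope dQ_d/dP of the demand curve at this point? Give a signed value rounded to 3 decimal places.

Ed = (dQ_d/dP)·(P/Q_d) ⇒ dQ_d/dP = Ed·Q_d/P = (-1.55)·5553/15 = -573.81

-573.810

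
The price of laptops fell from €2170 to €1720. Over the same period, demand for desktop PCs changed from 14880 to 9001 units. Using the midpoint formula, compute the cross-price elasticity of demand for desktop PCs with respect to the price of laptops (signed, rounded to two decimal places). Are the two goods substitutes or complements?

2.13; substitutes

%ΔQ_{desktop PCs} = (9001 − 14880)/avg = -5879/11940.5 = -0.492357…
%ΔP_{laptops} = (1720 − 2170)/avg = -450/1945 = -0.231362…
E_cross = (-5879/11940.5) / (-450/1945) = 2.1280…
E_cross > 0 ⇒ the goods are substitutes.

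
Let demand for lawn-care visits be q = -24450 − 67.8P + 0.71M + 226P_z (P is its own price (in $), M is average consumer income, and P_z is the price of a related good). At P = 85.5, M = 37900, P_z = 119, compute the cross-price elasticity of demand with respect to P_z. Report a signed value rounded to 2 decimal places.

At the given values, q = -24450 − 67.8(85.5) + 0.71(37900) + 226(119) = 23556.1.
∂q/∂P_z = 226.
E = (226) × (119/23556.1) = 1.1417…

1.14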